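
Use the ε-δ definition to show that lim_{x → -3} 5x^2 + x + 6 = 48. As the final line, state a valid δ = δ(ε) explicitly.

δ = min(1, ε/34)

Let ε > 0 be given. We want δ > 0 such that 0 < |x + 3| < δ implies |(5x^2 + x + 6) − 48| < ε.
(5x^2 + x + 6) − 48 = 5x^2 + x - 42 = (x + 3)(5x - 14).
So |(5x^2 + x + 6) − 48| = |x + 3|·|5x - 14|.
Require δ ≤ 1. Then |x + 3| < 1 gives |x| < 4, and by the triangle inequality |5x - 14| ≤ 5·4 + 14 = 34.
Hence |(5x^2 + x + 6) − 48| ≤ 34|x + 3| < ε provided |x + 3| < ε/34.
Choosing δ = min(1, ε/34) ensures both conditions, hence |(5x^2 + x + 6) − 48| < ε.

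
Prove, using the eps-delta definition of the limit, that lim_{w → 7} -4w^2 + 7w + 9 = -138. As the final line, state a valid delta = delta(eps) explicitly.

Suppose eps > 0. We want delta > 0 such that 0 < |w − 7| < delta implies |(-4w^2 + 7w + 9) + 138| < eps.
(-4w^2 + 7w + 9) + 138 = -4w^2 + 7w + 147 = (w − 7)(-4w - 21).
So |(-4w^2 + 7w + 9) + 138| = |w − 7|·|-4w - 21|.
Assume first that |w − 7| < 1, so |w| < 8. Then |-4w - 21| ≤ 4·8 + 21 = 53.
Hence |(-4w^2 + 7w + 9) + 138| ≤ 53|w − 7| < eps provided |w − 7| < eps/53.
Take delta = min(1, eps/53). Then 0 < |w − 7| < delta gives both |w − 7| < 1 and |w − 7| < eps/53, so |(-4w^2 + 7w + 9) + 138| < eps.

delta = min(1, eps/53)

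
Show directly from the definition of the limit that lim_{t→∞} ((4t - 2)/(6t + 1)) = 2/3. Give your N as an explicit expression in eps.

Fix eps > 0. We seek N > 0 such that t > N implies |(4t - 2)/(6t + 1) − (2/3)| < eps.
(4t - 2)/(6t + 1) − (2/3) = (6(4t - 2) − 4(6t + 1)) / (6(6t + 1)) = -16/(6(6t + 1)).
For t > 0 we have 6t + 1 > 6t, so |(4t - 2)/(6t + 1) − (2/3)| = 16/(6(6t + 1)) < 16/(6·6t) = (4/9)/t.
Thus |(4t - 2)/(6t + 1) − (2/3)| < eps whenever t > (4/9)/eps.
Take N = (4/9)/eps. If t > N then |(4t - 2)/(6t + 1) − (2/3)| < (4/9)/t < eps.

N = (4/9)/eps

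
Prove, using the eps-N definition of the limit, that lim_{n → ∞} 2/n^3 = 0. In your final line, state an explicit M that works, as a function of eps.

Suppose eps > 0. For n ≥ 1, |2/n^3 − 0| = 2/n^3.
2/n^3 < eps ⇔ n^3 > 2/eps ⇔ n > (2/eps)^{1/3}.
Take M = (2/eps)^{1/3}. Then n > M implies 2/n^3 < eps.

M = (2/eps)^{1/3}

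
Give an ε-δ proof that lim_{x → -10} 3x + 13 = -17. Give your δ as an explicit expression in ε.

δ = ε/3

Fix ε > 0. We need δ > 0 so that 0 < |x + 10| < δ implies |(3x + 13) + 17| < ε.
|(3x + 13) + 17| = |3x + 30| = 3|x + 10|.
Thus it suffices that |x + 10| < ε/3.
Take δ = ε/3. If 0 < |x + 10| < δ then |(3x + 13) + 17| = 3|x + 10| < 3·(ε/3) = ε.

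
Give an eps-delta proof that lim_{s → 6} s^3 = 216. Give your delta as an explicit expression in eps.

delta = min(2, eps/148)

Let eps > 0. We seek delta > 0 with 0 < |s − 6| < delta ⇒ |s^3 − 216| < eps.
Factor: s^3 − 216 = (s − 6)(s^2 + 6s + 36), so |s^3 − 216| = |s − 6|·|s^2 + 6s + 36|.
Impose delta ≤ 2 so that |s| < 8; then |s^2 + 6s + 36| ≤ 148.
Hence |s^3 − 216| ≤ 148|s − 6|, which is < eps once |s − 6| < eps/148.
Take delta = min(2, eps/148). If 0 < |s − 6| < delta then both bounds hold and |s^3 − 216| ≤ 148|s − 6| < 148·(eps/148) = eps.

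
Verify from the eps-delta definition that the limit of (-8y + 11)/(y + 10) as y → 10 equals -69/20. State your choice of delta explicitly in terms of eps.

Let eps > 0 be given. We want delta > 0 with 0 < |y − 10| < delta ⇒ |(-8y + 11)/(y + 10) + 69/20| < eps.
Combining over a common denominator, (-8y + 11)/(y + 10) + 69/20 = [(-8y + 11)·20 − (-69)·(y + 10)] / [20·(y + 10)] = -91(y − 10) / (20(y + 10)).
So |(-8y + 11)/(y + 10) + 69/20| = 91|y − 10| / (20·|y + 10|).
Require delta ≤ 10, so |y + 10| ≥ |20| − |y − 10| > 20 − 10 = 10.
Hence |(-8y + 11)/(y + 10) + 69/20| < 91|y − 10|/(20·10) = (91/200)|y − 10|, which is < eps once |y − 10| < (200/91)eps.
Take delta = min(10, (200/91)eps). Then 0 < |y − 10| < delta forces both bounds, so |(-8y + 11)/(y + 10) + 69/20| < eps.

delta = min(10, (200/91)eps)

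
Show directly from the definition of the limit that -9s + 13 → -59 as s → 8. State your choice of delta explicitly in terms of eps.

Suppose eps > 0. We need delta > 0 so that 0 < |s − 8| < delta implies |(-9s + 13) + 59| < eps.
|(-9s + 13) + 59| = |-9s + 72| = 9|s − 8|.
So 9|s − 8| < eps exactly when |s − 8| < eps/9.
Choosing delta = eps/9 gives |(-9s + 13) + 59| = 9|s − 8| < eps whenever |s − 8| < delta.

delta = eps/9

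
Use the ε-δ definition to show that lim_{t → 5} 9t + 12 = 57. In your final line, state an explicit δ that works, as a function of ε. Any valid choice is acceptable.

Fix ε > 0. We need δ > 0 so that 0 < |t − 5| < δ implies |(9t + 12) − 57| < ε.
|(9t + 12) − 57| = |9t - 45| = 9|t − 5|.
So 9|t − 5| < ε exactly when |t − 5| < ε/9.
Choosing δ = ε/9 gives |(9t + 12) − 57| = 9|t − 5| < ε whenever |t − 5| < δ.

δ = ε/9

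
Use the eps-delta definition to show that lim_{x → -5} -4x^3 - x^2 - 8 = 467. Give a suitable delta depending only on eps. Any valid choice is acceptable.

delta = min(1, eps/353)

Let eps > 0 be given. We want delta > 0 such that 0 < |x + 5| < delta implies |(-4x^3 - x^2 - 8) − 467| < eps.
(-4x^3 - x^2 - 8) − 467 = -4x^3 - x^2 - 475 = (x + 5)(-4x^2 + 19x - 95).
So |(-4x^3 - x^2 - 8) − 467| = |x + 5|·|-4x^2 + 19x - 95|.
Require delta ≤ 1. Then |x + 5| < 1 gives |x| < 6, and by the triangle inequality |-4x^2 + 19x - 95| ≤ 4·6^2 + 19·6 + 95 = 353.
Hence |(-4x^3 - x^2 - 8) − 467| ≤ 353|x + 5| < eps provided |x + 5| < eps/353.
Take delta = min(1, eps/353). Then 0 < |x + 5| < delta gives both |x + 5| < 1 and |x + 5| < eps/353, so |(-4x^3 - x^2 - 8) − 467| < eps.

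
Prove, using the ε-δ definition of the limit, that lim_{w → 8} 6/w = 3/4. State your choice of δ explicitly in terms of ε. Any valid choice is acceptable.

Suppose ε > 0. We seek δ > 0 such that 0 < |w − 8| < δ implies |6/w − (3/4)| < ε.
|6/w − (3/4)| = 6·|8 − w|/(8·|w|) = 6|w − 8|/(8|w|).
Require δ ≤ 4 so that |w| > 8 − 4 = 4, hence 8|w| > 32.
Then |6/w − (3/4)| < 6|w − 8|/32, which is < ε when |w − 8| < (16/3)ε.
Take δ = min(4, (16/3)ε). Then 0 < |w − 8| < δ gives both |w − 8| < 4 and |w − 8| < (16/3)ε, so |6/w − (3/4)| < ε.

δ = min(4, (16/3)ε)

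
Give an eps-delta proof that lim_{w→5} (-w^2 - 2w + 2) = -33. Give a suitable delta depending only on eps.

Let eps > 0 be given. We want delta > 0 such that 0 < |w − 5| < delta implies |(-w^2 - 2w + 2) + 33| < eps.
(-w^2 - 2w + 2) + 33 = -w^2 - 2w + 35 = (w − 5)(-w - 7).
So |(-w^2 - 2w + 2) + 33| = |w − 5|·|-w - 7|.
Assume first that |w − 5| < 1, so |w| < 6. Then |-w - 7| ≤ 6 + 7 = 13.
Hence |(-w^2 - 2w + 2) + 33| ≤ 13|w − 5| < eps provided |w − 5| < eps/13.
Take delta = min(1, eps/13). Then 0 < |w − 5| < delta gives both |w − 5| < 1 and |w − 5| < eps/13, so |(-w^2 - 2w + 2) + 33| < eps.

delta = min(1, eps/13)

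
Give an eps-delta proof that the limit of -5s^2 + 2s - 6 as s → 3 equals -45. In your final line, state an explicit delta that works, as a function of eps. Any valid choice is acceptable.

Let eps > 0 be given. We want delta > 0 such that 0 < |s − 3| < delta implies |(-5s^2 + 2s - 6) + 45| < eps.
(-5s^2 + 2s - 6) + 45 = -5s^2 + 2s + 39 = (s − 3)(-5s - 13).
So |(-5s^2 + 2s - 6) + 45| = |s − 3|·|-5s - 13|.
Assume first that |s − 3| < 1, so |s| < 4. Then |-5s - 13| ≤ 5·4 + 13 = 33.
Hence |(-5s^2 + 2s - 6) + 45| ≤ 33|s − 3| < eps provided |s − 3| < eps/33.
Take delta = min(1, eps/33). Then 0 < |s − 3| < delta gives both |s − 3| < 1 and |s − 3| < eps/33, so |(-5s^2 + 2s - 6) + 45| < eps.

delta = min(1, eps/33)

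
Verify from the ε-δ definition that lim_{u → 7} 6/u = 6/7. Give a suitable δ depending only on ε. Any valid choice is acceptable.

Let ε > 0 be given. We seek δ > 0 such that 0 < |u − 7| < δ implies |6/u − (6/7)| < ε.
|6/u − (6/7)| = 6·|7 − u|/(7·|u|) = 6|u − 7|/(7|u|).
Restrict δ ≤ 7/2. Then |u − 7| < 7/2 gives |u| > 7/2, so 7|u| > 49/2.
Then |6/u − (6/7)| < 6|u − 7|/(49/2), which is < ε when |u − 7| < (49/12)ε.
Take δ = min(7/2, (49/12)ε). Then 0 < |u − 7| < δ gives both |u − 7| < 7/2 and |u − 7| < (49/12)ε, so |6/u − (6/7)| < ε.

δ = min(7/2, (49/12)ε)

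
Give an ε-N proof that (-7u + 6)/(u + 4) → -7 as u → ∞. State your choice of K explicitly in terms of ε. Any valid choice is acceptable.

K = 34/ε

Fix ε > 0. We seek K > 0 such that u > K implies |(-7u + 6)/(u + 4) + 7| < ε.
(-7u + 6)/(u + 4) + 7 = ((-7u + 6) − (-7)(u + 4)) / ((u + 4)) = 34/((u + 4)).
For u > 0 we have u + 4 > u, so |(-7u + 6)/(u + 4) + 7| = 34/((u + 4)) < 34/(u) = 34/u.
Thus |(-7u + 6)/(u + 4) + 7| < ε whenever u > 34/ε.
Take K = 34/ε. If u > K then |(-7u + 6)/(u + 4) + 7| < 34/u < ε.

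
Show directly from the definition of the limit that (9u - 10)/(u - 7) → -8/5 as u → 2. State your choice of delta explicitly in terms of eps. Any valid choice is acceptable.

delta = min(5/2, (25/106)eps)

Let eps > 0 be given. We want delta > 0 with 0 < |u − 2| < delta ⇒ |(9u - 10)/(u - 7) + 8/5| < eps.
Combining over a common denominator, (9u - 10)/(u - 7) + 8/5 = [(9u - 10)·(-5) − 8·(u - 7)] / [(-5)·(u - 7)] = -53(u − 2) / ((-5)(u - 7)).
So |(9u - 10)/(u - 7) + 8/5| = 53|u − 2| / (5·|u − 7|).
Require delta ≤ 5/2, so |u − 7| ≥ |-5| − |u − 2| > 5 − 5/2 = 5/2.
Hence |(9u - 10)/(u - 7) + 8/5| < 53|u − 2|/(5·(5/2)) = (106/25)|u − 2|, which is < eps once |u − 2| < (25/106)eps.
Take delta = min(5/2, (25/106)eps). Then 0 < |u − 2| < delta forces both bounds, so |(9u - 10)/(u - 7) + 8/5| < eps.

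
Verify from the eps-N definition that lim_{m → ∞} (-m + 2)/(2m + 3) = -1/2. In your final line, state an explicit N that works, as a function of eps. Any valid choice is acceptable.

Fix eps > 0. For m ≥ 1, |(-m + 2)/(2m + 3) + 1/2| = |7|/(2(2m + 3)) = 7/(2(2m + 3)).
Since 2m + 3 ≥ 2m for m ≥ 1, this is ≤ 7/(2·2m) = (7/4)/m.
So |(-m + 2)/(2m + 3) + 1/2| < eps whenever m > (7/4)/eps.
Take N = (7/4)/eps. If m > N then |(-m + 2)/(2m + 3) + 1/2| ≤ (7/4)/m < eps.

N = (7/4)/eps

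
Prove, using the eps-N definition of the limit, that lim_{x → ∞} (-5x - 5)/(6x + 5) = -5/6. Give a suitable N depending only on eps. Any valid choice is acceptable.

N = (5/36)/eps

Suppose eps > 0. We seek N > 0 such that x > N implies |(-5x - 5)/(6x + 5) + 5/6| < eps.
(-5x - 5)/(6x + 5) + 5/6 = (6(-5x - 5) − (-5)(6x + 5)) / (6(6x + 5)) = -5/(6(6x + 5)).
For x > 0 we have 6x + 5 > 6x, so |(-5x - 5)/(6x + 5) + 5/6| = 5/(6(6x + 5)) < 5/(6·6x) = (5/36)/x.
Thus |(-5x - 5)/(6x + 5) + 5/6| < eps whenever x > (5/36)/eps.
Take N = (5/36)/eps. If x > N then |(-5x - 5)/(6x + 5) + 5/6| < (5/36)/x < eps.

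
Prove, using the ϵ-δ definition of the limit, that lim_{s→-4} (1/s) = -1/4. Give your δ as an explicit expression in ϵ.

δ = min(2, 8ϵ)

Let ϵ > 0 be given. We seek δ > 0 such that 0 < |s + 4| < δ implies |1/s + 1/4| < ϵ.
|1/s + 1/4| = |-4 − s|/(4·|s|) = |s + 4|/(4|s|).
Require δ ≤ 2 so that |s| > 4 − 2 = 2, hence 4|s| > 8.
Then |1/s + 1/4| < |s + 4|/8, which is < ϵ when |s + 4| < 8ϵ.
Take δ = min(2, 8ϵ). Then 0 < |s + 4| < δ gives both |s + 4| < 2 and |s + 4| < 8ϵ, so |1/s + 1/4| < ϵ.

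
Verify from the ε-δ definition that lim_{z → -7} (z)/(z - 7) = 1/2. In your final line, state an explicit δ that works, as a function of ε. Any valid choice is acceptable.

δ = min(7, 14ε)

Fix ε > 0. We want δ > 0 with 0 < |z + 7| < δ ⇒ |(z)/(z - 7) − (1/2)| < ε.
Combining over a common denominator, (z)/(z - 7) − (1/2) = [(z)·(-14) − (-7)·(z - 7)] / [(-14)·(z - 7)] = -7(z + 7) / ((-14)(z - 7)).
So |(z)/(z - 7) − (1/2)| = 7|z + 7| / (14·|z − 7|).
Require δ ≤ 7, so |z − 7| ≥ |-14| − |z + 7| > 14 − 7 = 7.
Hence |(z)/(z - 7) − (1/2)| < 7|z + 7|/(14·7) = (1/14)|z + 7|, which is < ε once |z + 7| < 14ε.
Take δ = min(7, 14ε). Then 0 < |z + 7| < δ forces both bounds, so |(z)/(z - 7) − (1/2)| < ε.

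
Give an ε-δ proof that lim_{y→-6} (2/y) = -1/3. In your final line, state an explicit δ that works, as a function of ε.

Fix ε > 0. We seek δ > 0 such that 0 < |y + 6| < δ implies |2/y + 1/3| < ε.
|2/y + 1/3| = 2·|-6 − y|/(6·|y|) = 2|y + 6|/(6|y|).
Require δ ≤ 3 so that |y| > 6 − 3 = 3, hence 6|y| > 18.
Then |2/y + 1/3| < 2|y + 6|/18, which is < ε when |y + 6| < 9ε.
Take δ = min(3, 9ε). Then 0 < |y + 6| < δ gives both |y + 6| < 3 and |y + 6| < 9ε, so |2/y + 1/3| < ε.

δ = min(3, 9ε)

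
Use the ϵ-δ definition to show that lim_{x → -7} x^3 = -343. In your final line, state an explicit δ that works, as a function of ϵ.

δ = min(1, ϵ/169)

Let ϵ > 0. We seek δ > 0 with 0 < |x + 7| < δ ⇒ |x^3 + 343| < ϵ.
Factor: x^3 + 343 = (x + 7)(x^2 - 7x + 49), so |x^3 + 343| = |x + 7|·|x^2 - 7x + 49|.
Restrict δ ≤ 1. Then |x + 7| < 1 gives |x| < 8, so by the triangle inequality |x^2 - 7x + 49| ≤ 8^2 + 7·8 + 49 = 169.
Hence |x^3 + 343| ≤ 169|x + 7|, which is < ϵ once |x + 7| < ϵ/169.
Take δ = min(1, ϵ/169). If 0 < |x + 7| < δ then both bounds hold and |x^3 + 343| ≤ 169|x + 7| < 169·(ϵ/169) = ϵ.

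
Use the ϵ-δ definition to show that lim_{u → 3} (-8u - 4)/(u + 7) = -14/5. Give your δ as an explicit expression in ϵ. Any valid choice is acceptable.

Let ϵ > 0. We want δ > 0 with 0 < |u − 3| < δ ⇒ |(-8u - 4)/(u + 7) + 14/5| < ϵ.
Combining over a common denominator, (-8u - 4)/(u + 7) + 14/5 = [(-8u - 4)·10 − (-28)·(u + 7)] / [10·(u + 7)] = -52(u − 3) / (10(u + 7)).
So |(-8u - 4)/(u + 7) + 14/5| = 52|u − 3| / (10·|u + 7|).
Restrict δ ≤ 5. Then |u − 3| < 5 gives |u + 7| = |(u − 3) + 10| ≥ 10 − 5 = 5.
Hence |(-8u - 4)/(u + 7) + 14/5| < 52|u − 3|/(10·5) = (26/25)|u − 3|, which is < ϵ once |u − 3| < (25/26)ϵ.
Take δ = min(5, (25/26)ϵ). Then 0 < |u − 3| < δ forces both bounds, so |(-8u - 4)/(u + 7) + 14/5| < ϵ.

δ = min(5, (25/26)ϵ)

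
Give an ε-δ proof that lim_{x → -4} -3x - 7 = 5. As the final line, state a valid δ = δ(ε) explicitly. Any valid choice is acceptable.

δ = ε/3

Let ε > 0. We need δ > 0 so that 0 < |x + 4| < δ implies |(-3x - 7) − 5| < ε.
Since (-3x - 7) − 5 = -3(x + 4), we have |(-3x - 7) − 5| = 3|x + 4|.
Thus it suffices that |x + 4| < ε/3.
Choosing δ = ε/3 gives |(-3x - 7) − 5| = 3|x + 4| < ε whenever |x + 4| < δ.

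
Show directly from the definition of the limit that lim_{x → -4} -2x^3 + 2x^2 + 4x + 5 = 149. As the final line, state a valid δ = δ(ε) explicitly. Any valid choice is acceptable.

Let ε > 0 be given. We want δ > 0 such that 0 < |x + 4| < δ implies |(-2x^3 + 2x^2 + 4x + 5) − 149| < ε.
(-2x^3 + 2x^2 + 4x + 5) − 149 = -2x^3 + 2x^2 + 4x - 144 = (x + 4)(-2x^2 + 10x - 36).
So |(-2x^3 + 2x^2 + 4x + 5) − 149| = |x + 4|·|-2x^2 + 10x - 36|.
Require δ ≤ 1. Then |x + 4| < 1 gives |x| < 5, and by the triangle inequality |-2x^2 + 10x - 36| ≤ 2·5^2 + 10·5 + 36 = 136.
Hence |(-2x^3 + 2x^2 + 4x + 5) − 149| ≤ 136|x + 4| < ε provided |x + 4| < ε/136.
Choosing δ = min(1, ε/136) ensures both conditions, hence |(-2x^3 + 2x^2 + 4x + 5) − 149| < ε.

δ = min(1, ε/136)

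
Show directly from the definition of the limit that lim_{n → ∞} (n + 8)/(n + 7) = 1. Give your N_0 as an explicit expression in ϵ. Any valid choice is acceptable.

Let ϵ > 0 be given. For n ≥ 1, |(n + 8)/(n + 7) − 1| = |1|/((n + 7)) = 1/((n + 7)).
Since n + 7 ≥ n for n ≥ 1, this is ≤ 1/(n) = 1/n.
So |(n + 8)/(n + 7) − 1| < ϵ whenever n > 1/ϵ.
Take N_0 = 1/ϵ. If n > N_0 then |(n + 8)/(n + 7) − 1| ≤ 1/n < ϵ.

N_0 = 1/ϵ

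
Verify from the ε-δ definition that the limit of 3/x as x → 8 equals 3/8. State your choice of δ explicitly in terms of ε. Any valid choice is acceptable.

Suppose ε > 0. We seek δ > 0 such that 0 < |x − 8| < δ implies |3/x − (3/8)| < ε.
|3/x − (3/8)| = 3·|8 − x|/(8·|x|) = 3|x − 8|/(8|x|).
Require δ ≤ 4 so that |x| > 8 − 4 = 4, hence 8|x| > 32.
Then |3/x − (3/8)| < 3|x − 8|/32, which is < ε when |x − 8| < (32/3)ε.
Take δ = min(4, (32/3)ε). Then 0 < |x − 8| < δ gives both |x − 8| < 4 and |x − 8| < (32/3)ε, so |3/x − (3/8)| < ε.

δ = min(4, (32/3)ε)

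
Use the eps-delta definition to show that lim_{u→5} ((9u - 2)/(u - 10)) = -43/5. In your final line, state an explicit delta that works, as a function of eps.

delta = min(5/2, (25/176)eps)

Let eps > 0 be given. We want delta > 0 with 0 < |u − 5| < delta ⇒ |(9u - 2)/(u - 10) + 43/5| < eps.
Combining over a common denominator, (9u - 2)/(u - 10) + 43/5 = [(9u - 2)·(-5) − 43·(u - 10)] / [(-5)·(u - 10)] = -88(u − 5) / ((-5)(u - 10)).
So |(9u - 2)/(u - 10) + 43/5| = 88|u − 5| / (5·|u − 10|).
Restrict delta ≤ 5/2. Then |u − 5| < 5/2 gives |u − 10| = |(u − 5) + (-5)| ≥ 5 − 5/2 = 5/2.
Hence |(9u - 2)/(u - 10) + 43/5| < 88|u − 5|/(5·(5/2)) = (176/25)|u − 5|, which is < eps once |u − 5| < (25/176)eps.
Take delta = min(5/2, (25/176)eps). Then 0 < |u − 5| < delta forces both bounds, so |(9u - 2)/(u - 10) + 43/5| < eps.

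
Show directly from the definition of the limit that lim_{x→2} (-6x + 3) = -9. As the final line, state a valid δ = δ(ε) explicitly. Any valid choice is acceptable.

δ = ε/6

Let ε > 0. We need δ > 0 so that 0 < |x − 2| < δ implies |(-6x + 3) + 9| < ε.
Since (-6x + 3) + 9 = -6(x − 2), we have |(-6x + 3) + 9| = 6|x − 2|.
Thus it suffices that |x − 2| < ε/6.
Take δ = ε/6. If 0 < |x − 2| < δ then |(-6x + 3) + 9| = 6|x − 2| < 6·(ε/6) = ε.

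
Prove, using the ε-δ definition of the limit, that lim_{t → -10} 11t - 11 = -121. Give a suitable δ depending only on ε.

δ = ε/11

Let ε > 0. We need δ > 0 so that 0 < |t + 10| < δ implies |(11t - 11) + 121| < ε.
Since (11t - 11) + 121 = 11(t + 10), we have |(11t - 11) + 121| = 11|t + 10|.
Thus it suffices that |t + 10| < ε/11.
Take δ = ε/11. If 0 < |t + 10| < δ then |(11t - 11) + 121| = 11|t + 10| < 11·(ε/11) = ε.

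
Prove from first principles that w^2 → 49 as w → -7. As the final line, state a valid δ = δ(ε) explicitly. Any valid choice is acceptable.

Let ε > 0 be given. We seek δ > 0 with 0 < |w + 7| < δ ⇒ |w^2 − 49| < ε.
Factor: w^2 − 49 = (w + 7)(w - 7), so |w^2 − 49| = |w + 7|·|w - 7|.
Restrict δ ≤ 1. Then |w + 7| < 1 gives |w| < 8, so by the triangle inequality |w - 7| ≤ 8 + 7 = 15.
Hence |w^2 − 49| ≤ 15|w + 7|, which is < ε once |w + 7| < ε/15.
Take δ = min(1, ε/15). If 0 < |w + 7| < δ then both bounds hold and |w^2 − 49| ≤ 15|w + 7| < 15·(ε/15) = ε.

δ = min(1, ε/15)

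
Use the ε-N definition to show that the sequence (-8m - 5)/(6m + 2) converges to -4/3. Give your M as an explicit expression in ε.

Let ε > 0 be given. For m ≥ 1, |(-8m - 5)/(6m + 2) + 4/3| = |-14|/(6(6m + 2)) = 14/(6(6m + 2)).
Since 6m + 2 ≥ 6m for m ≥ 1, this is ≤ 14/(6·6m) = (7/18)/m.
So |(-8m - 5)/(6m + 2) + 4/3| < ε whenever m > (7/18)/ε.
Take M = (7/18)/ε. If m > M then |(-8m - 5)/(6m + 2) + 4/3| ≤ (7/18)/m < ε.

M = (7/18)/ε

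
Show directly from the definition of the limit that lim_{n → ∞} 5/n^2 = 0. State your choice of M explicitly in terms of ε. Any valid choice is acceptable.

M = (5/ε)^{1/2}

Suppose ε > 0. For n ≥ 1, |5/n^2 − 0| = 5/n^2.
5/n^2 < ε ⇔ n^2 > 5/ε ⇔ n > (5/ε)^{1/2}.
Take M = (5/ε)^{1/2}. Then n > M implies 5/n^2 < ε.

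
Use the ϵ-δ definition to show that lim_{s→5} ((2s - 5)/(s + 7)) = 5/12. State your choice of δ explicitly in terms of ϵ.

δ = min(6, (72/19)ϵ)

Fix ϵ > 0. We want δ > 0 with 0 < |s − 5| < δ ⇒ |(2s - 5)/(s + 7) − (5/12)| < ϵ.
Combining over a common denominator, (2s - 5)/(s + 7) − (5/12) = [(2s - 5)·12 − 5·(s + 7)] / [12·(s + 7)] = 19(s − 5) / (12(s + 7)).
So |(2s - 5)/(s + 7) − (5/12)| = 19|s − 5| / (12·|s + 7|).
Restrict δ ≤ 6. Then |s − 5| < 6 gives |s + 7| = |(s − 5) + 12| ≥ 12 − 6 = 6.
Hence |(2s - 5)/(s + 7) − (5/12)| < 19|s − 5|/(12·6) = (19/72)|s − 5|, which is < ϵ once |s − 5| < (72/19)ϵ.
Take δ = min(6, (72/19)ϵ). Then 0 < |s − 5| < δ forces both bounds, so |(2s - 5)/(s + 7) − (5/12)| < ϵ.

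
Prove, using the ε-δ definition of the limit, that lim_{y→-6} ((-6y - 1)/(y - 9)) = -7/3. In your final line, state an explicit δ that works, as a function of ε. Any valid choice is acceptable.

Let ε > 0 be given. We want δ > 0 with 0 < |y + 6| < δ ⇒ |(-6y - 1)/(y - 9) + 7/3| < ε.
Combining over a common denominator, (-6y - 1)/(y - 9) + 7/3 = [(-6y - 1)·(-15) − 35·(y - 9)] / [(-15)·(y - 9)] = 55(y + 6) / ((-15)(y - 9)).
So |(-6y - 1)/(y - 9) + 7/3| = 55|y + 6| / (15·|y − 9|).
Restrict δ ≤ 15/2. Then |y + 6| < 15/2 gives |y − 9| = |(y + 6) + (-15)| ≥ 15 − 15/2 = 15/2.
Hence |(-6y - 1)/(y - 9) + 7/3| < 55|y + 6|/(15·(15/2)) = (22/45)|y + 6|, which is < ε once |y + 6| < (45/22)ε.
Take δ = min(15/2, (45/22)ε). Then 0 < |y + 6| < δ forces both bounds, so |(-6y - 1)/(y - 9) + 7/3| < ε.

δ = min(15/2, (45/22)ε)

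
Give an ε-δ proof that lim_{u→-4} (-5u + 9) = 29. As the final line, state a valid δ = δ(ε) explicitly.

Fix ε > 0. We need δ > 0 so that 0 < |u + 4| < δ implies |(-5u + 9) − 29| < ε.
Since (-5u + 9) − 29 = -5(u + 4), we have |(-5u + 9) − 29| = 5|u + 4|.
Thus it suffices that |u + 4| < ε/5.
Take δ = ε/5. If 0 < |u + 4| < δ then |(-5u + 9) − 29| = 5|u + 4| < 5·(ε/5) = ε.

δ = ε/5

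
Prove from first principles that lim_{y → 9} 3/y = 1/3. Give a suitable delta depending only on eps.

Fix eps > 0. We seek delta > 0 such that 0 < |y − 9| < delta implies |3/y − (1/3)| < eps.
|3/y − (1/3)| = 3·|9 − y|/(9·|y|) = 3|y − 9|/(9|y|).
Restrict delta ≤ 9/2. Then |y − 9| < 9/2 gives |y| > 9/2, so 9|y| > 81/2.
Then |3/y − (1/3)| < 3|y − 9|/(81/2), which is < eps when |y − 9| < (27/2)eps.
Take delta = min(9/2, (27/2)eps). Then 0 < |y − 9| < delta gives both |y − 9| < 9/2 and |y − 9| < (27/2)eps, so |3/y − (1/3)| < eps.

delta = min(9/2, (27/2)eps)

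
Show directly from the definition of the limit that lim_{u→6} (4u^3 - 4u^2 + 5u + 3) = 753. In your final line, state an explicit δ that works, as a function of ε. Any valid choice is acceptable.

δ = min(1, ε/461)

Fix ε > 0. We want δ > 0 such that 0 < |u − 6| < δ implies |(4u^3 - 4u^2 + 5u + 3) − 753| < ε.
(4u^3 - 4u^2 + 5u + 3) − 753 = 4u^3 - 4u^2 + 5u - 750 = (u − 6)(4u^2 + 20u + 125).
So |(4u^3 - 4u^2 + 5u + 3) − 753| = |u − 6|·|4u^2 + 20u + 125|.
Require δ ≤ 1. Then |u − 6| < 1 gives |u| < 7, and by the triangle inequality |4u^2 + 20u + 125| ≤ 4·7^2 + 20·7 + 125 = 461.
Hence |(4u^3 - 4u^2 + 5u + 3) − 753| ≤ 461|u − 6| < ε provided |u − 6| < ε/461.
Choosing δ = min(1, ε/461) ensures both conditions, hence |(4u^3 - 4u^2 + 5u + 3) − 753| < ε.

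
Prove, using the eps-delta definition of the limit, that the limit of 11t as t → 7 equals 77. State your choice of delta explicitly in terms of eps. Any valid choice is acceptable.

delta = eps/11

Suppose eps > 0. We need delta > 0 so that 0 < |t − 7| < delta implies |(11t) − 77| < eps.
Since (11t) − 77 = 11(t − 7), we have |(11t) − 77| = 11|t − 7|.
Thus it suffices that |t − 7| < eps/11.
Choosing delta = eps/11 gives |(11t) − 77| = 11|t − 7| < eps whenever |t − 7| < delta.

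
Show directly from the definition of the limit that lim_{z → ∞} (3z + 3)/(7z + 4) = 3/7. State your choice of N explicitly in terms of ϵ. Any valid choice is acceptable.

N = (9/49)/ϵ

Suppose ϵ > 0. We seek N > 0 such that z > N implies |(3z + 3)/(7z + 4) − (3/7)| < ϵ.
(3z + 3)/(7z + 4) − (3/7) = (7(3z + 3) − 3(7z + 4)) / (7(7z + 4)) = 9/(7(7z + 4)).
For z > 0 we have 7z + 4 > 7z, so |(3z + 3)/(7z + 4) − (3/7)| = 9/(7(7z + 4)) < 9/(7·7z) = (9/49)/z.
Thus |(3z + 3)/(7z + 4) − (3/7)| < ϵ whenever z > (9/49)/ϵ.
Take N = (9/49)/ϵ. If z > N then |(3z + 3)/(7z + 4) − (3/7)| < (9/49)/z < ϵ.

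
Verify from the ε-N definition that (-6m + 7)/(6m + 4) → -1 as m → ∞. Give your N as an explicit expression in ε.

Let ε > 0 be given. For m ≥ 1, |(-6m + 7)/(6m + 4) + 1| = |66|/(6(6m + 4)) = 66/(6(6m + 4)).
Since 6m + 4 ≥ 6m for m ≥ 1, this is ≤ 66/(6·6m) = (11/6)/m.
So |(-6m + 7)/(6m + 4) + 1| < ε whenever m > (11/6)/ε.
Take N = (11/6)/ε. If m > N then |(-6m + 7)/(6m + 4) + 1| ≤ (11/6)/m < ε.

N = (11/6)/ε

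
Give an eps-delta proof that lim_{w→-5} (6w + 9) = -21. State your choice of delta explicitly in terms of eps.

delta = eps/6

Let eps > 0. We need delta > 0 so that 0 < |w + 5| < delta implies |(6w + 9) + 21| < eps.
|(6w + 9) + 21| = |6w + 30| = 6|w + 5|.
So 6|w + 5| < eps exactly when |w + 5| < eps/6.
Choosing delta = eps/6 gives |(6w + 9) + 21| = 6|w + 5| < eps whenever |w + 5| < delta.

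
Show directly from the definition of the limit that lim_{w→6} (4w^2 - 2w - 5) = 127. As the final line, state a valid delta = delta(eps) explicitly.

Let eps > 0 be given. We want delta > 0 such that 0 < |w − 6| < delta implies |(4w^2 - 2w - 5) − 127| < eps.
(4w^2 - 2w - 5) − 127 = 4w^2 - 2w - 132 = (w − 6)(4w + 22).
So |(4w^2 - 2w - 5) − 127| = |w − 6|·|4w + 22|.
Require delta ≤ 2. Then |w − 6| < 2 gives |w| < 8, and by the triangle inequality |4w + 22| ≤ 4·8 + 22 = 54.
Hence |(4w^2 - 2w - 5) − 127| ≤ 54|w − 6| < eps provided |w − 6| < eps/54.
Take delta = min(2, eps/54). Then 0 < |w − 6| < delta gives both |w − 6| < 2 and |w − 6| < eps/54, so |(4w^2 - 2w - 5) − 127| < eps.

delta = min(2, eps/54)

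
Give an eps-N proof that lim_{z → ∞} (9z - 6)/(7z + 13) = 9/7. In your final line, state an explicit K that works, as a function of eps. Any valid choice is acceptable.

Suppose eps > 0. We seek K > 0 such that z > K implies |(9z - 6)/(7z + 13) − (9/7)| < eps.
(9z - 6)/(7z + 13) − (9/7) = (7(9z - 6) − 9(7z + 13)) / (7(7z + 13)) = -159/(7(7z + 13)).
For z > 0 we have 7z + 13 > 7z, so |(9z - 6)/(7z + 13) − (9/7)| = 159/(7(7z + 13)) < 159/(7·7z) = (159/49)/z.
Thus |(9z - 6)/(7z + 13) − (9/7)| < eps whenever z > (159/49)/eps.
Take K = (159/49)/eps. If z > K then |(9z - 6)/(7z + 13) − (9/7)| < (159/49)/z < eps.

K = (159/49)/eps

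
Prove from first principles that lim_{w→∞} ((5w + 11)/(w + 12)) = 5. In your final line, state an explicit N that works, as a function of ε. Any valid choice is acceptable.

N = 49/ε

Let ε > 0. We seek N > 0 such that w > N implies |(5w + 11)/(w + 12) − 5| < ε.
(5w + 11)/(w + 12) − 5 = ((5w + 11) − 5(w + 12)) / ((w + 12)) = -49/((w + 12)).
For w > 0 we have w + 12 > w, so |(5w + 11)/(w + 12) − 5| = 49/((w + 12)) < 49/(w) = 49/w.
Thus |(5w + 11)/(w + 12) − 5| < ε whenever w > 49/ε.
Take N = 49/ε. If w > N then |(5w + 11)/(w + 12) − 5| < 49/w < ε.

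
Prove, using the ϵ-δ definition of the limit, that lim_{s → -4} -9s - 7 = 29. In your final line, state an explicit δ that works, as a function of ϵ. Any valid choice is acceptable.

Let ϵ > 0. We need δ > 0 so that 0 < |s + 4| < δ implies |(-9s - 7) − 29| < ϵ.
Since (-9s - 7) − 29 = -9(s + 4), we have |(-9s - 7) − 29| = 9|s + 4|.
So 9|s + 4| < ϵ exactly when |s + 4| < ϵ/9.
Choosing δ = ϵ/9 gives |(-9s - 7) − 29| = 9|s + 4| < ϵ whenever |s + 4| < δ.

δ = ϵ/9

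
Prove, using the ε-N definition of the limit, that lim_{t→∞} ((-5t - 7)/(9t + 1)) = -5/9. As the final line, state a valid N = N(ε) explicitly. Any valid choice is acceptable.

N = (58/81)/ε

Suppose ε > 0. We seek N > 0 such that t > N implies |(-5t - 7)/(9t + 1) + 5/9| < ε.
(-5t - 7)/(9t + 1) + 5/9 = (9(-5t - 7) − (-5)(9t + 1)) / (9(9t + 1)) = -58/(9(9t + 1)).
For t > 0 we have 9t + 1 > 9t, so |(-5t - 7)/(9t + 1) + 5/9| = 58/(9(9t + 1)) < 58/(9·9t) = (58/81)/t.
Thus |(-5t - 7)/(9t + 1) + 5/9| < ε whenever t > (58/81)/ε.
Take N = (58/81)/ε. If t > N then |(-5t - 7)/(9t + 1) + 5/9| < (58/81)/t < ε.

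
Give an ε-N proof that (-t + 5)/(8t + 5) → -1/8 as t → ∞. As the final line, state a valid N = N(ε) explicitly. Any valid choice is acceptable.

N = (45/64)/ε

Fix ε > 0. We seek N > 0 such that t > N implies |(-t + 5)/(8t + 5) + 1/8| < ε.
(-t + 5)/(8t + 5) + 1/8 = (8(-t + 5) − (-1)(8t + 5)) / (8(8t + 5)) = 45/(8(8t + 5)).
For t > 0 we have 8t + 5 > 8t, so |(-t + 5)/(8t + 5) + 1/8| = 45/(8(8t + 5)) < 45/(8·8t) = (45/64)/t.
Thus |(-t + 5)/(8t + 5) + 1/8| < ε whenever t > (45/64)/ε.
Take N = (45/64)/ε. If t > N then |(-t + 5)/(8t + 5) + 1/8| < (45/64)/t < ε.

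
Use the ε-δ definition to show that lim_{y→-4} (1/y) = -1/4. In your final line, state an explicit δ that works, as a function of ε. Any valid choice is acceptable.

Let ε > 0 be given. We seek δ > 0 such that 0 < |y + 4| < δ implies |1/y + 1/4| < ε.
|1/y + 1/4| = |-4 − y|/(4·|y|) = |y + 4|/(4|y|).
Require δ ≤ 2 so that |y| > 4 − 2 = 2, hence 4|y| > 8.
Then |1/y + 1/4| < |y + 4|/8, which is < ε when |y + 4| < 8ε.
Take δ = min(2, 8ε). Then 0 < |y + 4| < δ gives both |y + 4| < 2 and |y + 4| < 8ε, so |1/y + 1/4| < ε.

δ = min(2, 8ε)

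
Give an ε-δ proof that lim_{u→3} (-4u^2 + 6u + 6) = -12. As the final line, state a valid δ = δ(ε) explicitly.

Let ε > 0 be given. We want δ > 0 such that 0 < |u − 3| < δ implies |(-4u^2 + 6u + 6) + 12| < ε.
(-4u^2 + 6u + 6) + 12 = -4u^2 + 6u + 18 = (u − 3)(-4u - 6).
So |(-4u^2 + 6u + 6) + 12| = |u − 3|·|-4u - 6|.
Assume first that |u − 3| < 2, so |u| < 5. Then |-4u - 6| ≤ 4·5 + 6 = 26.
Hence |(-4u^2 + 6u + 6) + 12| ≤ 26|u − 3| < ε provided |u − 3| < ε/26.
Take δ = min(2, ε/26). Then 0 < |u − 3| < δ gives both |u − 3| < 2 and |u − 3| < ε/26, so |(-4u^2 + 6u + 6) + 12| < ε.

δ = min(2, ε/26)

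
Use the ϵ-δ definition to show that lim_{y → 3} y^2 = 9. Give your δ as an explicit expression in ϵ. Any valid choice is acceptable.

Let ϵ > 0 be given. We seek δ > 0 with 0 < |y − 3| < δ ⇒ |y^2 − 9| < ϵ.
Factor: y^2 − 9 = (y − 3)(y + 3), so |y^2 − 9| = |y − 3|·|y + 3|.
Impose δ ≤ 1 so that |y| < 4; then |y + 3| ≤ 7.
Hence |y^2 − 9| ≤ 7|y − 3|, which is < ϵ once |y − 3| < ϵ/7.
Take δ = min(1, ϵ/7). If 0 < |y − 3| < δ then both bounds hold and |y^2 − 9| ≤ 7|y − 3| < 7·(ϵ/7) = ϵ.

δ = min(1, ϵ/7)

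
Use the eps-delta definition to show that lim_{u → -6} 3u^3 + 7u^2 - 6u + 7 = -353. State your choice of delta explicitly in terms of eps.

Let eps > 0. We want delta > 0 such that 0 < |u + 6| < delta implies |(3u^3 + 7u^2 - 6u + 7) + 353| < eps.
(3u^3 + 7u^2 - 6u + 7) + 353 = 3u^3 + 7u^2 - 6u + 360 = (u + 6)(3u^2 - 11u + 60).
So |(3u^3 + 7u^2 - 6u + 7) + 353| = |u + 6|·|3u^2 - 11u + 60|.
Require delta ≤ 2. Then |u + 6| < 2 gives |u| < 8, and by the triangle inequality |3u^2 - 11u + 60| ≤ 3·8^2 + 11·8 + 60 = 340.
Hence |(3u^3 + 7u^2 - 6u + 7) + 353| ≤ 340|u + 6| < eps provided |u + 6| < eps/340.
Choosing delta = min(2, eps/340) ensures both conditions, hence |(3u^3 + 7u^2 - 6u + 7) + 353| < eps.

delta = min(2, eps/340)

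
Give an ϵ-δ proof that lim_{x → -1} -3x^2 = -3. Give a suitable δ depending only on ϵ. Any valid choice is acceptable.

δ = min(1, ϵ/9)

Suppose ϵ > 0. We want δ > 0 such that 0 < |x + 1| < δ implies |(-3x^2) + 3| < ϵ.
(-3x^2) + 3 = -3x^2 + 3 = (x + 1)(-3x + 3).
So |(-3x^2) + 3| = |x + 1|·|-3x + 3|.
Assume first that |x + 1| < 1, so |x| < 2. Then |-3x + 3| ≤ 3·2 + 3 = 9.
Hence |(-3x^2) + 3| ≤ 9|x + 1| < ϵ provided |x + 1| < ϵ/9.
Take δ = min(1, ϵ/9). Then 0 < |x + 1| < δ gives both |x + 1| < 1 and |x + 1| < ϵ/9, so |(-3x^2) + 3| < ϵ.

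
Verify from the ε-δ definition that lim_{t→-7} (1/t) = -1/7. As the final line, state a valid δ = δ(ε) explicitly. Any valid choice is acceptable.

δ = min(7/2, (49/2)ε)

Let ε > 0. We seek δ > 0 such that 0 < |t + 7| < δ implies |1/t + 1/7| < ε.
|1/t + 1/7| = |-7 − t|/(7·|t|) = |t + 7|/(7|t|).
Require δ ≤ 7/2 so that |t| > 7 − 7/2 = 7/2, hence 7|t| > 49/2.
Then |1/t + 1/7| < |t + 7|/(49/2), which is < ε when |t + 7| < (49/2)ε.
Take δ = min(7/2, (49/2)ε). Then 0 < |t + 7| < δ gives both |t + 7| < 7/2 and |t + 7| < (49/2)ε, so |1/t + 1/7| < ε.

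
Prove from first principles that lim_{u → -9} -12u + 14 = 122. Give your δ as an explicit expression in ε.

δ = ε/12

Let ε > 0. We need δ > 0 so that 0 < |u + 9| < δ implies |(-12u + 14) − 122| < ε.
Since (-12u + 14) − 122 = -12(u + 9), we have |(-12u + 14) − 122| = 12|u + 9|.
Thus it suffices that |u + 9| < ε/12.
Choosing δ = ε/12 gives |(-12u + 14) − 122| = 12|u + 9| < ε whenever |u + 9| < δ.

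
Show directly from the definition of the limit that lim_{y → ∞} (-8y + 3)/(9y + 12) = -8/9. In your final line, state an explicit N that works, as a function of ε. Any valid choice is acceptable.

N = (41/27)/ε

Suppose ε > 0. We seek N > 0 such that y > N implies |(-8y + 3)/(9y + 12) + 8/9| < ε.
(-8y + 3)/(9y + 12) + 8/9 = (9(-8y + 3) − (-8)(9y + 12)) / (9(9y + 12)) = 123/(9(9y + 12)).
For y > 0 we have 9y + 12 > 9y, so |(-8y + 3)/(9y + 12) + 8/9| = 123/(9(9y + 12)) < 123/(9·9y) = (41/27)/y.
Thus |(-8y + 3)/(9y + 12) + 8/9| < ε whenever y > (41/27)/ε.
Take N = (41/27)/ε. If y > N then |(-8y + 3)/(9y + 12) + 8/9| < (41/27)/y < ε.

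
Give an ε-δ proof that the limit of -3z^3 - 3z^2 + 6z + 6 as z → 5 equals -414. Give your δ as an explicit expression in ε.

δ = min(1, ε/300)

Let ε > 0. We want δ > 0 such that 0 < |z − 5| < δ implies |(-3z^3 - 3z^2 + 6z + 6) + 414| < ε.
(-3z^3 - 3z^2 + 6z + 6) + 414 = -3z^3 - 3z^2 + 6z + 420 = (z − 5)(-3z^2 - 18z - 84).
So |(-3z^3 - 3z^2 + 6z + 6) + 414| = |z − 5|·|-3z^2 - 18z - 84|.
Require δ ≤ 1. Then |z − 5| < 1 gives |z| < 6, and by the triangle inequality |-3z^2 - 18z - 84| ≤ 3·6^2 + 18·6 + 84 = 300.
Hence |(-3z^3 - 3z^2 + 6z + 6) + 414| ≤ 300|z − 5| < ε provided |z − 5| < ε/300.
Choosing δ = min(1, ε/300) ensures both conditions, hence |(-3z^3 - 3z^2 + 6z + 6) + 414| < ε.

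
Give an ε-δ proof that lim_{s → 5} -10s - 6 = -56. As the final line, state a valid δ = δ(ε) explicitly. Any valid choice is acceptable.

δ = ε/10

Suppose ε > 0. We need δ > 0 so that 0 < |s − 5| < δ implies |(-10s - 6) + 56| < ε.
Since (-10s - 6) + 56 = -10(s − 5), we have |(-10s - 6) + 56| = 10|s − 5|.
So 10|s − 5| < ε exactly when |s − 5| < ε/10.
Take δ = ε/10. If 0 < |s − 5| < δ then |(-10s - 6) + 56| = 10|s − 5| < 10·(ε/10) = ε.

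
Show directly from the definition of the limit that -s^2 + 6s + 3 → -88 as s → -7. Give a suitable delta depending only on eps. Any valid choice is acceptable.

Let eps > 0. We want delta > 0 such that 0 < |s + 7| < delta implies |(-s^2 + 6s + 3) + 88| < eps.
(-s^2 + 6s + 3) + 88 = -s^2 + 6s + 91 = (s + 7)(-s + 13).
So |(-s^2 + 6s + 3) + 88| = |s + 7|·|-s + 13|.
Require delta ≤ 2. Then |s + 7| < 2 gives |s| < 9, and by the triangle inequality |-s + 13| ≤ 9 + 13 = 22.
Hence |(-s^2 + 6s + 3) + 88| ≤ 22|s + 7| < eps provided |s + 7| < eps/22.
Take delta = min(2, eps/22). Then 0 < |s + 7| < delta gives both |s + 7| < 2 and |s + 7| < eps/22, so |(-s^2 + 6s + 3) + 88| < eps.

delta = min(2, eps/22)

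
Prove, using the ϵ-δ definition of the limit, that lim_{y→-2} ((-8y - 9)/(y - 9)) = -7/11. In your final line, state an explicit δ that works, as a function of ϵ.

δ = min(11/2, (121/162)ϵ)

Fix ϵ > 0. We want δ > 0 with 0 < |y + 2| < δ ⇒ |(-8y - 9)/(y - 9) + 7/11| < ϵ.
Combining over a common denominator, (-8y - 9)/(y - 9) + 7/11 = [(-8y - 9)·(-11) − 7·(y - 9)] / [(-11)·(y - 9)] = 81(y + 2) / ((-11)(y - 9)).
So |(-8y - 9)/(y - 9) + 7/11| = 81|y + 2| / (11·|y − 9|).
Restrict δ ≤ 11/2. Then |y + 2| < 11/2 gives |y − 9| = |(y + 2) + (-11)| ≥ 11 − 11/2 = 11/2.
Hence |(-8y - 9)/(y - 9) + 7/11| < 81|y + 2|/(11·(11/2)) = (162/121)|y + 2|, which is < ϵ once |y + 2| < (121/162)ϵ.
Take δ = min(11/2, (121/162)ϵ). Then 0 < |y + 2| < δ forces both bounds, so |(-8y - 9)/(y - 9) + 7/11| < ϵ.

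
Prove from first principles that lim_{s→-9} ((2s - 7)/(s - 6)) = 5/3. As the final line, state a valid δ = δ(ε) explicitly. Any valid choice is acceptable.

Let ε > 0 be given. We want δ > 0 with 0 < |s + 9| < δ ⇒ |(2s - 7)/(s - 6) − (5/3)| < ε.
Combining over a common denominator, (2s - 7)/(s - 6) − (5/3) = [(2s - 7)·(-15) − (-25)·(s - 6)] / [(-15)·(s - 6)] = -5(s + 9) / ((-15)(s - 6)).
So |(2s - 7)/(s - 6) − (5/3)| = 5|s + 9| / (15·|s − 6|).
Restrict δ ≤ 15/2. Then |s + 9| < 15/2 gives |s − 6| = |(s + 9) + (-15)| ≥ 15 − 15/2 = 15/2.
Hence |(2s - 7)/(s - 6) − (5/3)| < 5|s + 9|/(15·(15/2)) = (2/45)|s + 9|, which is < ε once |s + 9| < (45/2)ε.
Take δ = min(15/2, (45/2)ε). Then 0 < |s + 9| < δ forces both bounds, so |(2s - 7)/(s - 6) − (5/3)| < ε.

δ = min(15/2, (45/2)ε)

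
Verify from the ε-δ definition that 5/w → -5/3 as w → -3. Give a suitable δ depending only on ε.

δ = min(3/2, (9/10)ε)

Let ε > 0. We seek δ > 0 such that 0 < |w + 3| < δ implies |5/w + 5/3| < ε.
|5/w + 5/3| = 5·|-3 − w|/(3·|w|) = 5|w + 3|/(3|w|).
Require δ ≤ 3/2 so that |w| > 3 − 3/2 = 3/2, hence 3|w| > 9/2.
Then |5/w + 5/3| < 5|w + 3|/(9/2), which is < ε when |w + 3| < (9/10)ε.
Take δ = min(3/2, (9/10)ε). Then 0 < |w + 3| < δ gives both |w + 3| < 3/2 and |w + 3| < (9/10)ε, so |5/w + 5/3| < ε.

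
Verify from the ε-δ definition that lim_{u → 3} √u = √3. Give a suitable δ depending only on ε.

δ = min(3, √3·ε)

Let ε > 0 be given. We want δ > 0 such that 0 < |u − 3| < δ implies |√u − √3| < ε.
Rationalise: √u − √3 = (u − 3)/(√u + √3), so |√u − √3| = |u − 3|/(√u + √3).
Restrict δ ≤ 3 so that |u − 3| < 3 forces u > 0, and then √u + √3 > √3.
Hence |√u − √3| < |u − 3|/√3, which is < ε once |u − 3| < √3·ε.
Take δ = min(3, √3·ε). If 0 < |u − 3| < δ then u > 0 and |√u − √3| < |u − 3|/√3 < ε.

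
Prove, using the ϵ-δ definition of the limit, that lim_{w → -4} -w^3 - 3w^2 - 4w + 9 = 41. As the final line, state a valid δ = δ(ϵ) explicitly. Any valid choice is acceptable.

Let ϵ > 0. We want δ > 0 such that 0 < |w + 4| < δ implies |(-w^3 - 3w^2 - 4w + 9) − 41| < ϵ.
(-w^3 - 3w^2 - 4w + 9) − 41 = -w^3 - 3w^2 - 4w - 32 = (w + 4)(-w^2 + w - 8).
So |(-w^3 - 3w^2 - 4w + 9) − 41| = |w + 4|·|-w^2 + w - 8|.
Require δ ≤ 1. Then |w + 4| < 1 gives |w| < 5, and by the triangle inequality |-w^2 + w - 8| ≤ 5^2 + 5 + 8 = 38.
Hence |(-w^3 - 3w^2 - 4w + 9) − 41| ≤ 38|w + 4| < ϵ provided |w + 4| < ϵ/38.
Take δ = min(1, ϵ/38). Then 0 < |w + 4| < δ gives both |w + 4| < 1 and |w + 4| < ϵ/38, so |(-w^3 - 3w^2 - 4w + 9) − 41| < ϵ.

δ = min(1, ϵ/38)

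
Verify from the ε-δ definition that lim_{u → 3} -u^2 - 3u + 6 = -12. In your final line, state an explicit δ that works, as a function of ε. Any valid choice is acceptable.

Let ε > 0 be given. We want δ > 0 such that 0 < |u − 3| < δ implies |(-u^2 - 3u + 6) + 12| < ε.
(-u^2 - 3u + 6) + 12 = -u^2 - 3u + 18 = (u − 3)(-u - 6).
So |(-u^2 - 3u + 6) + 12| = |u − 3|·|-u - 6|.
Require δ ≤ 1. Then |u − 3| < 1 gives |u| < 4, and by the triangle inequality |-u - 6| ≤ 4 + 6 = 10.
Hence |(-u^2 - 3u + 6) + 12| ≤ 10|u − 3| < ε provided |u − 3| < ε/10.
Take δ = min(1, ε/10). Then 0 < |u − 3| < δ gives both |u − 3| < 1 and |u − 3| < ε/10, so |(-u^2 - 3u + 6) + 12| < ε.

δ = min(1, ε/10)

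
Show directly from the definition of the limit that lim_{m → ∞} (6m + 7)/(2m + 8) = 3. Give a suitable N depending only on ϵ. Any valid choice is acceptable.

N = (17/2)/ϵ

Let ϵ > 0 be given. For m ≥ 1, |(6m + 7)/(2m + 8) − 3| = |-34|/(2(2m + 8)) = 34/(2(2m + 8)).
Since 2m + 8 ≥ 2m for m ≥ 1, this is ≤ 34/(2·2m) = (17/2)/m.
So |(6m + 7)/(2m + 8) − 3| < ϵ whenever m > (17/2)/ϵ.
Take N = (17/2)/ϵ. If m > N then |(6m + 7)/(2m + 8) − 3| ≤ (17/2)/m < ϵ.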